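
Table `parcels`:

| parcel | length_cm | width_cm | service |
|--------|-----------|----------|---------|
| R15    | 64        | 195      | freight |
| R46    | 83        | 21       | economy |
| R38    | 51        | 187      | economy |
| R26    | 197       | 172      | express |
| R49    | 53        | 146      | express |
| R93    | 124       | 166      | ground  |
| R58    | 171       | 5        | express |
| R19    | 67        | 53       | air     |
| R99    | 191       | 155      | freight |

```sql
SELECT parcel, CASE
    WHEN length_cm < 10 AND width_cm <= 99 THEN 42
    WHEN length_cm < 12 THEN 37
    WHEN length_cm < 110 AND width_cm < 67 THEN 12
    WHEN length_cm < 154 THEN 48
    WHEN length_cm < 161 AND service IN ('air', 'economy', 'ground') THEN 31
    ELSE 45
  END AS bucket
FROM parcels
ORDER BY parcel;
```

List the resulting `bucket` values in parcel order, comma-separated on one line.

parcel=R15: length_cm < 154 → 48
parcel=R19: length_cm < 110 AND width_cm < 67 → 12
parcel=R26: ELSE → 45
parcel=R38: length_cm < 154 → 48
parcel=R46: length_cm < 110 AND width_cm < 67 → 12
parcel=R49: length_cm < 154 → 48
parcel=R58: ELSE → 45
parcel=R93: length_cm < 154 → 48
parcel=R99: ELSE → 45

48, 12, 45, 48, 12, 48, 45, 48, 45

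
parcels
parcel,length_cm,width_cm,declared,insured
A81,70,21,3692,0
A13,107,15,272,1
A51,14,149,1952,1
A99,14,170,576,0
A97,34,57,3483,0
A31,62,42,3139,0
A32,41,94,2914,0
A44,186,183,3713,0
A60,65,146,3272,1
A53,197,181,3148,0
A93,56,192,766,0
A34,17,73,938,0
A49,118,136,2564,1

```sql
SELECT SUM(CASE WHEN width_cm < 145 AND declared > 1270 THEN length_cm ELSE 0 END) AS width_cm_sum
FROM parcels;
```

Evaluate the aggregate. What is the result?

325

parcel=A81: ✓ → 70
parcel=A13: ✗
parcel=A51: ✗
parcel=A99: ✗
parcel=A97: ✓ → 34
parcel=A31: ✓ → 62
parcel=A32: ✓ → 41
parcel=A44: ✗
parcel=A60: ✗
parcel=A53: ✗
parcel=A93: ✗
parcel=A34: ✗
parcel=A49: ✓ → 118
width_cm_sum = 70 + 34 + 62 + 41 + 118 = 325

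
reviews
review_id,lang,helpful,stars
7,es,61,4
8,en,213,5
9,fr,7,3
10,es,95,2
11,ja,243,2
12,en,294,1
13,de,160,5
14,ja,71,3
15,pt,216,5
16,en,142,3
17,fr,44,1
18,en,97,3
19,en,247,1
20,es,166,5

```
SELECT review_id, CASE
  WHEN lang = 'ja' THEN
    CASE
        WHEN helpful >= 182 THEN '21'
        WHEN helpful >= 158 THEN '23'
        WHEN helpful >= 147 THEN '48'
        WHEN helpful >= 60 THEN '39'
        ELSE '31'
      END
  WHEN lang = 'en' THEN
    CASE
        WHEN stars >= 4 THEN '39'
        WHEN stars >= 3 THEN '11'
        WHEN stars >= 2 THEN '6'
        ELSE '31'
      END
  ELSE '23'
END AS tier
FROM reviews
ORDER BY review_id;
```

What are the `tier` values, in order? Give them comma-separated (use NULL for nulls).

23, 39, 23, 23, 21, 31, 23, 39, 23, 11, 23, 11, 31, 23

review_id=7: lang='es' → outer ELSE → 23
review_id=8: lang='en' → inner[stars >= 4] → 39
review_id=9: lang='fr' → outer ELSE → 23
review_id=10: lang='es' → outer ELSE → 23
review_id=11: lang='ja' → inner[helpful >= 182] → 21
review_id=12: lang='en' → inner[ELSE] → 31
review_id=13: lang='de' → outer ELSE → 23
review_id=14: lang='ja' → inner[helpful >= 60] → 39
review_id=15: lang='pt' → outer ELSE → 23
review_id=16: lang='en' → inner[stars >= 3] → 11
review_id=17: lang='fr' → outer ELSE → 23
review_id=18: lang='en' → inner[stars >= 3] → 11
review_id=19: lang='en' → inner[ELSE] → 31
review_id=20: lang='es' → outer ELSE → 23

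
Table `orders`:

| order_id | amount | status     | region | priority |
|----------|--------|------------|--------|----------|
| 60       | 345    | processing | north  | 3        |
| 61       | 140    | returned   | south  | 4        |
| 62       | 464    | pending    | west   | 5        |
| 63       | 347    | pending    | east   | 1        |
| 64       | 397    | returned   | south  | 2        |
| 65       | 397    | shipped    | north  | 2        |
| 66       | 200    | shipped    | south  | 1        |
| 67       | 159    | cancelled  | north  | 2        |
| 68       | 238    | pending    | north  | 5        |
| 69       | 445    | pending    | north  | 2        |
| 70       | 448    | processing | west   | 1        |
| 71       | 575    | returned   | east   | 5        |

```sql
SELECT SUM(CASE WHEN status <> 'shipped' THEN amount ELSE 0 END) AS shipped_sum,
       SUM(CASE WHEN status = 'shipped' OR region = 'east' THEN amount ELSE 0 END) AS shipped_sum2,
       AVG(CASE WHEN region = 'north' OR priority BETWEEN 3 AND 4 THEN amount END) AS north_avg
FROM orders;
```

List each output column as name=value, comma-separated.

[shipped_sum: status <> 'shipped']
order_id=60: ✓ → 345
order_id=61: ✓ → 140
order_id=62: ✓ → 464
order_id=63: ✓ → 347
order_id=64: ✓ → 397
order_id=65: ✗
order_id=66: ✗
order_id=67: ✓ → 159
order_id=68: ✓ → 238
order_id=69: ✓ → 445
order_id=70: ✓ → 448
order_id=71: ✓ → 575
shipped_sum = 345 + 140 + 464 + 347 + 397 + 159 + 238 + 445 + 448 + 575 = 3558
—
[shipped_sum2: status = 'shipped' OR region = 'east']
order_id=60: ✗
order_id=61: ✗
order_id=62: ✗
order_id=63: ✓ → 347
order_id=64: ✗
order_id=65: ✓ → 397
order_id=66: ✓ → 200
order_id=67: ✗
order_id=68: ✗
order_id=69: ✗
order_id=70: ✗
order_id=71: ✓ → 575
shipped_sum2 = 347 + 397 + 200 + 575 = 1519
—
[north_avg: region = 'north' OR priority BETWEEN 3 AND 4]
order_id=60: ✓ → 345
order_id=61: ✓ → 140
order_id=62: ✗
order_id=63: ✗
order_id=64: ✗
order_id=65: ✓ → 397
order_id=66: ✗
order_id=67: ✓ → 159
order_id=68: ✓ → 238
order_id=69: ✓ → 445
order_id=70: ✗
order_id=71: ✗
north_avg = (345 + 140 + 397 + 159 + 238 + 445) / 6 = 287.3333333333

shipped_sum=3558, shipped_sum2=1519, north_avg=287.3333333333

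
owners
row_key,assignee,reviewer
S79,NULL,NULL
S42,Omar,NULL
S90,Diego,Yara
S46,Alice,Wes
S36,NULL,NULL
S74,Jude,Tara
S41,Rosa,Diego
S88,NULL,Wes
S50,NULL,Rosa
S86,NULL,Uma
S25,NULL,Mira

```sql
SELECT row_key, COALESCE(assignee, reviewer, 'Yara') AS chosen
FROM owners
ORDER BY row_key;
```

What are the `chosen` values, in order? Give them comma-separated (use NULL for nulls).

Mira, Yara, Rosa, Omar, Alice, Rosa, Jude, Yara, Uma, Wes, Diego

row_key=S25: assignee=NULL, reviewer=Mira → Mira
row_key=S36: assignee=NULL, reviewer=NULL, → literal Yara → Yara
row_key=S41: assignee=Rosa → Rosa
row_key=S42: assignee=Omar → Omar
row_key=S46: assignee=Alice → Alice
row_key=S50: assignee=NULL, reviewer=Rosa → Rosa
row_key=S74: assignee=Jude → Jude
row_key=S79: assignee=NULL, reviewer=NULL, → literal Yara → Yara
row_key=S86: assignee=NULL, reviewer=Uma → Uma
row_key=S88: assignee=NULL, reviewer=Wes → Wes
row_key=S90: assignee=Diego → Diego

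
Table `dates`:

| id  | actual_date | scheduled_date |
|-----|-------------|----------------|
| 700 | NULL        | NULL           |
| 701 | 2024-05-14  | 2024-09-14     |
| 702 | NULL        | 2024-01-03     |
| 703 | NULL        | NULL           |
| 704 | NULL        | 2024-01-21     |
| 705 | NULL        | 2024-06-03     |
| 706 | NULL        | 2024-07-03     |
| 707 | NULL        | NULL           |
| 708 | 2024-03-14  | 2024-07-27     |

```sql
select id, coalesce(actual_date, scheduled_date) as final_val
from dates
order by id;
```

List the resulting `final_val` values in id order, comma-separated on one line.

NULL, 2024-05-14, 2024-01-03, NULL, 2024-01-21, 2024-06-03, 2024-07-03, NULL, 2024-03-14

id=700: actual_date=NULL, scheduled_date=NULL (all NULL) → NULL
id=701: actual_date=2024-05-14 → 2024-05-14
id=702: actual_date=NULL, scheduled_date=2024-01-03 → 2024-01-03
id=703: actual_date=NULL, scheduled_date=NULL (all NULL) → NULL
id=704: actual_date=NULL, scheduled_date=2024-01-21 → 2024-01-21
id=705: actual_date=NULL, scheduled_date=2024-06-03 → 2024-06-03
id=706: actual_date=NULL, scheduled_date=2024-07-03 → 2024-07-03
id=707: actual_date=NULL, scheduled_date=NULL (all NULL) → NULL
id=708: actual_date=2024-03-14 → 2024-03-14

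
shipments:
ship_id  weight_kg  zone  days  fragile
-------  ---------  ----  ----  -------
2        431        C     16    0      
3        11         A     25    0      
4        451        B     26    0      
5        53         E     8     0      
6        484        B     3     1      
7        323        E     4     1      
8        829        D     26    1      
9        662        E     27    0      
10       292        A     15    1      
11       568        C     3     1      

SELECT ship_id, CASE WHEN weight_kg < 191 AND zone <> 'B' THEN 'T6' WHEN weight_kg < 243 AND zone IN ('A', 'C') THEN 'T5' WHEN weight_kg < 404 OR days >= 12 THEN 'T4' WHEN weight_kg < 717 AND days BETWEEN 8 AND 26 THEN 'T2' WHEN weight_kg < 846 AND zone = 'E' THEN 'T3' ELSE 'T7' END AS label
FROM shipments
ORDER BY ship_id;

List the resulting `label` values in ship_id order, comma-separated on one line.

T4, T6, T4, T6, T7, T4, T4, T4, T4, T7

ship_id=2: weight_kg < 404 OR days >= 12 → T4
ship_id=3: weight_kg < 191 AND zone <> 'B' → T6
ship_id=4: weight_kg < 404 OR days >= 12 → T4
ship_id=5: weight_kg < 191 AND zone <> 'B' → T6
ship_id=6: ELSE → T7
ship_id=7: weight_kg < 404 OR days >= 12 → T4
ship_id=8: weight_kg < 404 OR days >= 12 → T4
ship_id=9: weight_kg < 404 OR days >= 12 → T4
ship_id=10: weight_kg < 404 OR days >= 12 → T4
ship_id=11: ELSE → T7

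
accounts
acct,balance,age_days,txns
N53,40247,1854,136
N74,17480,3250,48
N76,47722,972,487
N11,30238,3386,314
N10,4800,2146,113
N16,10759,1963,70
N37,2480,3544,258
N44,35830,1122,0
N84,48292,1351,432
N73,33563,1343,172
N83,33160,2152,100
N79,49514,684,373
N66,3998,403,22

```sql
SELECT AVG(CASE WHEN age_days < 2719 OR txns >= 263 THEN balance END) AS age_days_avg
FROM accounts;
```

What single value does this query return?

30738.4545454545

acct=N53: ✓ → 40247
acct=N74: ✗
acct=N76: ✓ → 47722
acct=N11: ✓ → 30238
acct=N10: ✓ → 4800
acct=N16: ✓ → 10759
acct=N37: ✗
acct=N44: ✓ → 35830
acct=N84: ✓ → 48292
acct=N73: ✓ → 33563
acct=N83: ✓ → 33160
acct=N79: ✓ → 49514
acct=N66: ✓ → 3998
age_days_avg = (40247 + 47722 + 30238 + 4800 + 10759 + 35830 + 48292 + 33563 + 33160 + 49514 + 3998) / 11 = 30738.4545454545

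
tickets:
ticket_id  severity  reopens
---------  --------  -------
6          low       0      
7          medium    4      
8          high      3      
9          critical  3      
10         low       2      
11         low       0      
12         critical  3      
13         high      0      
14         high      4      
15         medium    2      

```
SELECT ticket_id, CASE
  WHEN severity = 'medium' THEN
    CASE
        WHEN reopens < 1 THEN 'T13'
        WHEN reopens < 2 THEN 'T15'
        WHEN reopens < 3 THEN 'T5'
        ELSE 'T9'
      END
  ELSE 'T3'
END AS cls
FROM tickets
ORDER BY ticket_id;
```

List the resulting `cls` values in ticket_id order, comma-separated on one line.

T3, T9, T3, T3, T3, T3, T3, T3, T3, T5

ticket_id=6: severity='low' → outer ELSE → T3
ticket_id=7: severity='medium' → inner[ELSE] → T9
ticket_id=8: severity='high' → outer ELSE → T3
ticket_id=9: severity='critical' → outer ELSE → T3
ticket_id=10: severity='low' → outer ELSE → T3
ticket_id=11: severity='low' → outer ELSE → T3
ticket_id=12: severity='critical' → outer ELSE → T3
ticket_id=13: severity='high' → outer ELSE → T3
ticket_id=14: severity='high' → outer ELSE → T3
ticket_id=15: severity='medium' → inner[reopens < 3] → T5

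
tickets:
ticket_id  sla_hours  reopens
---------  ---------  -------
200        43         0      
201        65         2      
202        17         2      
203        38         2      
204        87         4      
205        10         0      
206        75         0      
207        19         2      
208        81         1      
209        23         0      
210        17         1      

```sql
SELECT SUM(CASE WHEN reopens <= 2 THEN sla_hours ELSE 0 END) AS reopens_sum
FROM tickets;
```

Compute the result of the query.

ticket_id=200: ✓ → 43
ticket_id=201: ✓ → 65
ticket_id=202: ✓ → 17
ticket_id=203: ✓ → 38
ticket_id=204: ✗
ticket_id=205: ✓ → 10
ticket_id=206: ✓ → 75
ticket_id=207: ✓ → 19
ticket_id=208: ✓ → 81
ticket_id=209: ✓ → 23
ticket_id=210: ✓ → 17
reopens_sum = 43 + 65 + 17 + 38 + 10 + 75 + 19 + 81 + 23 + 17 = 388

388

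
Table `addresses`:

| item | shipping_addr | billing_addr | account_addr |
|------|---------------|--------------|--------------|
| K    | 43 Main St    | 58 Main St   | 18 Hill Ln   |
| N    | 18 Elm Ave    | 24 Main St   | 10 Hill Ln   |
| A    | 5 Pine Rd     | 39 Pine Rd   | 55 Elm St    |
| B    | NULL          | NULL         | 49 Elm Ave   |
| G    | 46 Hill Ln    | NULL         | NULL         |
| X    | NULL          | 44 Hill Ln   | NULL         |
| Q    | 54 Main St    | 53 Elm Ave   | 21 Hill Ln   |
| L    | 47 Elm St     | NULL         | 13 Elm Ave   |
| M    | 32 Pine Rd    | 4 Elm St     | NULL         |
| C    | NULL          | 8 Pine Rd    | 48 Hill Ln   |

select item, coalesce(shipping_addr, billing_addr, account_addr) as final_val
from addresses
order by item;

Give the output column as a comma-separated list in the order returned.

item=A: shipping_addr=5 Pine Rd → 5 Pine Rd
item=B: shipping_addr=NULL, billing_addr=NULL, account_addr=49 Elm Ave → 49 Elm Ave
item=C: shipping_addr=NULL, billing_addr=8 Pine Rd → 8 Pine Rd
item=G: shipping_addr=46 Hill Ln → 46 Hill Ln
item=K: shipping_addr=43 Main St → 43 Main St
item=L: shipping_addr=47 Elm St → 47 Elm St
item=M: shipping_addr=32 Pine Rd → 32 Pine Rd
item=N: shipping_addr=18 Elm Ave → 18 Elm Ave
item=Q: shipping_addr=54 Main St → 54 Main St
item=X: shipping_addr=NULL, billing_addr=44 Hill Ln → 44 Hill Ln

5 Pine Rd, 49 Elm Ave, 8 Pine Rd, 46 Hill Ln, 43 Main St, 47 Elm St, 32 Pine Rd, 18 Elm Ave, 54 Main St, 44 Hill Ln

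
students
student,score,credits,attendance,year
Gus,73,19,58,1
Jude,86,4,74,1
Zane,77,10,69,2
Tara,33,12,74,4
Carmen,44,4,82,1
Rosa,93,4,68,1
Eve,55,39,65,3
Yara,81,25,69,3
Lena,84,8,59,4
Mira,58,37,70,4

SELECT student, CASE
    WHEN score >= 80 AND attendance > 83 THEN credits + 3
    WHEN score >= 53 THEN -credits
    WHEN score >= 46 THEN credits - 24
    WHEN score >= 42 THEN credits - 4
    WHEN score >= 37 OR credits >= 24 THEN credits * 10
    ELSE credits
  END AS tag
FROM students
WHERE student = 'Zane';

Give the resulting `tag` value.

-10

student = Zane: score=77, credits=10, attendance=69, year=2.
score >= 80 AND attendance > 83 → false
score >= 53 → true → -10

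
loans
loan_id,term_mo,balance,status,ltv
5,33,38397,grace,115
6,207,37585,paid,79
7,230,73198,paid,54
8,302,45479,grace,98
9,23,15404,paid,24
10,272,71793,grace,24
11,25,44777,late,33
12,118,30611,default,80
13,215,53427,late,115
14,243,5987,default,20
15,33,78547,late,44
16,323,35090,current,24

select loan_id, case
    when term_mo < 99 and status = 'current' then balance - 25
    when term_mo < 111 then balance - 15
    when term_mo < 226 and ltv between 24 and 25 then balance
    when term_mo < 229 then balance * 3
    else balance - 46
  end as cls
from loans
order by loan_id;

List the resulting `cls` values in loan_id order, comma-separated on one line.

loan_id=5: term_mo < 111 → 38382
loan_id=6: term_mo < 229 → 112755
loan_id=7: ELSE → 73152
loan_id=8: ELSE → 45433
loan_id=9: term_mo < 111 → 15389
loan_id=10: ELSE → 71747
loan_id=11: term_mo < 111 → 44762
loan_id=12: term_mo < 229 → 91833
loan_id=13: term_mo < 229 → 160281
loan_id=14: ELSE → 5941
loan_id=15: term_mo < 111 → 78532
loan_id=16: ELSE → 35044

38382, 112755, 73152, 45433, 15389, 71747, 44762, 91833, 160281, 5941, 78532, 35044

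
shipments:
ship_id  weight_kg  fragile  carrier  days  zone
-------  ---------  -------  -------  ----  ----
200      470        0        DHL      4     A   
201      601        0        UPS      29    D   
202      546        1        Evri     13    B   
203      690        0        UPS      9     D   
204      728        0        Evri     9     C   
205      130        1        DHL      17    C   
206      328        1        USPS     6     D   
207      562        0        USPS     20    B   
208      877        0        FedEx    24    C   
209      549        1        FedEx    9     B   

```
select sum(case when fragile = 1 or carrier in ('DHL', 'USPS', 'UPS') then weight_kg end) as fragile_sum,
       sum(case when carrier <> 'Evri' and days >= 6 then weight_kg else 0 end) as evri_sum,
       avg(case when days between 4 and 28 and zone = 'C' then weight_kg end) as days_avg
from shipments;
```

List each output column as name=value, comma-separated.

[fragile_sum: fragile = 1 or carrier in ('DHL', 'USPS', 'UPS')]
ship_id=200: ✓ → 470
ship_id=201: ✓ → 601
ship_id=202: ✓ → 546
ship_id=203: ✓ → 690
ship_id=204: ✗
ship_id=205: ✓ → 130
ship_id=206: ✓ → 328
ship_id=207: ✓ → 562
ship_id=208: ✗
ship_id=209: ✓ → 549
fragile_sum = 470 + 601 + 546 + 690 + 130 + 328 + 562 + 549 = 3876
—
[evri_sum: carrier <> 'Evri' and days >= 6]
ship_id=200: ✗
ship_id=201: ✓ → 601
ship_id=202: ✗
ship_id=203: ✓ → 690
ship_id=204: ✗
ship_id=205: ✓ → 130
ship_id=206: ✓ → 328
ship_id=207: ✓ → 562
ship_id=208: ✓ → 877
ship_id=209: ✓ → 549
evri_sum = 601 + 690 + 130 + 328 + 562 + 877 + 549 = 3737
—
[days_avg: days between 4 and 28 and zone = 'C']
ship_id=200: ✗
ship_id=201: ✗
ship_id=202: ✗
ship_id=203: ✗
ship_id=204: ✓ → 728
ship_id=205: ✓ → 130
ship_id=206: ✗
ship_id=207: ✗
ship_id=208: ✓ → 877
ship_id=209: ✗
days_avg = (728 + 130 + 877) / 3 = 578.3333333333

fragile_sum=3876, evri_sum=3737, days_avg=578.3333333333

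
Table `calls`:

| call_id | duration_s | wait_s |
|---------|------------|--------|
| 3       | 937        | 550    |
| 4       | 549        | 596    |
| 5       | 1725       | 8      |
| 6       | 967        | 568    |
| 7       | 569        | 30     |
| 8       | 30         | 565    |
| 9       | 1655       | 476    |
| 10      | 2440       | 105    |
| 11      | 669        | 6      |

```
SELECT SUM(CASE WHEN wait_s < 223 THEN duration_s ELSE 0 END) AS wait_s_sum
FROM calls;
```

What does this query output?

5403

call_id=3: ✗
call_id=4: ✗
call_id=5: ✓ → 1725
call_id=6: ✗
call_id=7: ✓ → 569
call_id=8: ✗
call_id=9: ✗
call_id=10: ✓ → 2440
call_id=11: ✓ → 669
wait_s_sum = 1725 + 569 + 2440 + 669 = 5403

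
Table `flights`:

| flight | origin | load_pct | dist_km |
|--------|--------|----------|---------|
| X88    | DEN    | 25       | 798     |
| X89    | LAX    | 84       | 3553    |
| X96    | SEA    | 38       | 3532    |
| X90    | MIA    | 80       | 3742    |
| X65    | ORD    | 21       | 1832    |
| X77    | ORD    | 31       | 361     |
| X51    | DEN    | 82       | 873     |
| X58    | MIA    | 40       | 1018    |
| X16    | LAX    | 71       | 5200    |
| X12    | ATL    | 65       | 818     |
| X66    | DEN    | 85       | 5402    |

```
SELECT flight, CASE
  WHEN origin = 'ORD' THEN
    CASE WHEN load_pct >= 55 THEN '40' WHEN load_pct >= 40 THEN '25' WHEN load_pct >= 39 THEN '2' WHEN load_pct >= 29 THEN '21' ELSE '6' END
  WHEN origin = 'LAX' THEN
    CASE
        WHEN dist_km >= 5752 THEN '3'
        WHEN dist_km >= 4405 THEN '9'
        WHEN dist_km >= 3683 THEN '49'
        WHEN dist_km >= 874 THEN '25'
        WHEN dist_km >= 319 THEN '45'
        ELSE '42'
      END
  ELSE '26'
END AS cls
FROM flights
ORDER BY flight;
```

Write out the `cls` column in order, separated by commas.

26, 9, 26, 26, 6, 26, 21, 26, 25, 26, 26

flight=X12: origin='ATL' → outer ELSE → 26
flight=X16: origin='LAX' → inner[dist_km >= 4405] → 9
flight=X51: origin='DEN' → outer ELSE → 26
flight=X58: origin='MIA' → outer ELSE → 26
flight=X65: origin='ORD' → inner[ELSE] → 6
flight=X66: origin='DEN' → outer ELSE → 26
flight=X77: origin='ORD' → inner[load_pct >= 29] → 21
flight=X88: origin='DEN' → outer ELSE → 26
flight=X89: origin='LAX' → inner[dist_km >= 874] → 25
flight=X90: origin='MIA' → outer ELSE → 26
flight=X96: origin='SEA' → outer ELSE → 26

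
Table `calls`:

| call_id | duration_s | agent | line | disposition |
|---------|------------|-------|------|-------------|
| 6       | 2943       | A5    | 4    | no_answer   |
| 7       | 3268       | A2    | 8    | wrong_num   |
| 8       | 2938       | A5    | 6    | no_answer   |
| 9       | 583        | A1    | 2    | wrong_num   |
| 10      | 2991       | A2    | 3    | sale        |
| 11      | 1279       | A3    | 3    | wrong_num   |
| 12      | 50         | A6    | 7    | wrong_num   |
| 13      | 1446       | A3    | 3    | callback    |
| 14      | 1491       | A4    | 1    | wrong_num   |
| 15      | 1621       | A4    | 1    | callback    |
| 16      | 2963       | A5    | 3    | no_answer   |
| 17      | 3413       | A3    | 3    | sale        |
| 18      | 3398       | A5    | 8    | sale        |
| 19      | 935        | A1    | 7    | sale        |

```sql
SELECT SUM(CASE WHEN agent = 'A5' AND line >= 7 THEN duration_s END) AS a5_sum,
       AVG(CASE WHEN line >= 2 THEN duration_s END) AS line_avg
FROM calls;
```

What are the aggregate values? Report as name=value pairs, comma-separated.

[a5_sum: agent = 'A5' AND line >= 7]
call_id=6: ✗
call_id=7: ✗
call_id=8: ✗
call_id=9: ✗
call_id=10: ✗
call_id=11: ✗
call_id=12: ✗
call_id=13: ✗
call_id=14: ✗
call_id=15: ✗
call_id=16: ✗
call_id=17: ✗
call_id=18: ✓ → 3398
call_id=19: ✗
a5_sum = 3398
—
[line_avg: line >= 2]
call_id=6: ✓ → 2943
call_id=7: ✓ → 3268
call_id=8: ✓ → 2938
call_id=9: ✓ → 583
call_id=10: ✓ → 2991
call_id=11: ✓ → 1279
call_id=12: ✓ → 50
call_id=13: ✓ → 1446
call_id=14: ✗
call_id=15: ✗
call_id=16: ✓ → 2963
call_id=17: ✓ → 3413
call_id=18: ✓ → 3398
call_id=19: ✓ → 935
line_avg = (2943 + 3268 + 2938 + 583 + 2991 + 1279 + 50 + 1446 + 2963 + 3413 + 3398 + 935) / 12 = 2183.9166666667

a5_sum=3398, line_avg=2183.9166666667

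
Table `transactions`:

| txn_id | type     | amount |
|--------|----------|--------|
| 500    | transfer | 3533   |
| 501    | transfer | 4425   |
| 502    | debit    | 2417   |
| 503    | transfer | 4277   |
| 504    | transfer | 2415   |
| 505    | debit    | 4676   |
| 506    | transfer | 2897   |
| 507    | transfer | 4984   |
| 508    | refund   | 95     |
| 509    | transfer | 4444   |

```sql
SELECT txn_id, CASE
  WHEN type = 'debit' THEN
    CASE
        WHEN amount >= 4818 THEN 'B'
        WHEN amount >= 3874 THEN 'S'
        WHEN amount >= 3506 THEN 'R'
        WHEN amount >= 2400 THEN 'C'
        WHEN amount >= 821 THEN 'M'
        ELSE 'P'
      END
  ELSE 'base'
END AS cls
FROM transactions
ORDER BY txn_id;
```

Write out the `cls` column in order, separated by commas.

txn_id=500: type='transfer' → outer ELSE → base
txn_id=501: type='transfer' → outer ELSE → base
txn_id=502: type='debit' → inner[amount >= 2400] → C
txn_id=503: type='transfer' → outer ELSE → base
txn_id=504: type='transfer' → outer ELSE → base
txn_id=505: type='debit' → inner[amount >= 3874] → S
txn_id=506: type='transfer' → outer ELSE → base
txn_id=507: type='transfer' → outer ELSE → base
txn_id=508: type='refund' → outer ELSE → base
txn_id=509: type='transfer' → outer ELSE → base

base, base, C, base, base, S, base, base, base, base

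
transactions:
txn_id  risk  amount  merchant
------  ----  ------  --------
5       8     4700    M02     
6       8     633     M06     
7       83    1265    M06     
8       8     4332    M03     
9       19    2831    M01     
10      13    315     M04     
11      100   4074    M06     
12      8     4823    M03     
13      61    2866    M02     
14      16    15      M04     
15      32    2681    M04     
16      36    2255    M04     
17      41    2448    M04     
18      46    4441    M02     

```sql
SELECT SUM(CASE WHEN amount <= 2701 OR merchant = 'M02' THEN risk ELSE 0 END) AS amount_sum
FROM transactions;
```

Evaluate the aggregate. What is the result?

txn_id=5: ✓ → 8
txn_id=6: ✓ → 8
txn_id=7: ✓ → 83
txn_id=8: ✗
txn_id=9: ✗
txn_id=10: ✓ → 13
txn_id=11: ✗
txn_id=12: ✗
txn_id=13: ✓ → 61
txn_id=14: ✓ → 16
txn_id=15: ✓ → 32
txn_id=16: ✓ → 36
txn_id=17: ✓ → 41
txn_id=18: ✓ → 46
amount_sum = 8 + 8 + 83 + 13 + 61 + 16 + 32 + 36 + 41 + 46 = 344

344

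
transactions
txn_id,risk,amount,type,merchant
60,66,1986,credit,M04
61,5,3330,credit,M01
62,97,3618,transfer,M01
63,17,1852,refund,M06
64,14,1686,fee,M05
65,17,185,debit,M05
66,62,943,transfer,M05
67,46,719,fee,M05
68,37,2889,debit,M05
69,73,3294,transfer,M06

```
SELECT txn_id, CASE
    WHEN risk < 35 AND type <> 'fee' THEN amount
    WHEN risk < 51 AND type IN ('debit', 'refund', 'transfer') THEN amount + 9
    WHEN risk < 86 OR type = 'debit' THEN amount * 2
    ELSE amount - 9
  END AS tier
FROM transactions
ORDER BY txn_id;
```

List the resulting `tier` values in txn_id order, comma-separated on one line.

3972, 3330, 3609, 1852, 3372, 185, 1886, 1438, 2898, 6588

txn_id=60: risk < 86 OR type = 'debit' → 3972
txn_id=61: risk < 35 AND type <> 'fee' → 3330
txn_id=62: ELSE → 3609
txn_id=63: risk < 35 AND type <> 'fee' → 1852
txn_id=64: risk < 86 OR type = 'debit' → 3372
txn_id=65: risk < 35 AND type <> 'fee' → 185
txn_id=66: risk < 86 OR type = 'debit' → 1886
txn_id=67: risk < 86 OR type = 'debit' → 1438
txn_id=68: risk < 51 AND type IN ('debit', 'refund', 'transfer') → 2898
txn_id=69: risk < 86 OR type = 'debit' → 6588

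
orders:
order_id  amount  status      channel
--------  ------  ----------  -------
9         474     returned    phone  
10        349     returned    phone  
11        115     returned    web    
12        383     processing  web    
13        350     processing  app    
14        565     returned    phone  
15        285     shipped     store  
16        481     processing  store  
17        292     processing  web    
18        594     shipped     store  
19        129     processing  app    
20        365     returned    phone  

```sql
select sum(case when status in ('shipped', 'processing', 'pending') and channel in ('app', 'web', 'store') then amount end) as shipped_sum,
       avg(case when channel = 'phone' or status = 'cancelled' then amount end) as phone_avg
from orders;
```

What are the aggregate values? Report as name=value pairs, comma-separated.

shipped_sum=2514, phone_avg=438.25

[shipped_sum: status in ('shipped', 'processing', 'pending') and channel in ('app', 'web', 'store')]
order_id=9: ✗
order_id=10: ✗
order_id=11: ✗
order_id=12: ✓ → 383
order_id=13: ✓ → 350
order_id=14: ✗
order_id=15: ✓ → 285
order_id=16: ✓ → 481
order_id=17: ✓ → 292
order_id=18: ✓ → 594
order_id=19: ✓ → 129
order_id=20: ✗
shipped_sum = 383 + 350 + 285 + 481 + 292 + 594 + 129 = 2514
—
[phone_avg: channel = 'phone' or status = 'cancelled']
order_id=9: ✓ → 474
order_id=10: ✓ → 349
order_id=11: ✗
order_id=12: ✗
order_id=13: ✗
order_id=14: ✓ → 565
order_id=15: ✗
order_id=16: ✗
order_id=17: ✗
order_id=18: ✗
order_id=19: ✗
order_id=20: ✓ → 365
phone_avg = (474 + 349 + 565 + 365) / 4 = 438.25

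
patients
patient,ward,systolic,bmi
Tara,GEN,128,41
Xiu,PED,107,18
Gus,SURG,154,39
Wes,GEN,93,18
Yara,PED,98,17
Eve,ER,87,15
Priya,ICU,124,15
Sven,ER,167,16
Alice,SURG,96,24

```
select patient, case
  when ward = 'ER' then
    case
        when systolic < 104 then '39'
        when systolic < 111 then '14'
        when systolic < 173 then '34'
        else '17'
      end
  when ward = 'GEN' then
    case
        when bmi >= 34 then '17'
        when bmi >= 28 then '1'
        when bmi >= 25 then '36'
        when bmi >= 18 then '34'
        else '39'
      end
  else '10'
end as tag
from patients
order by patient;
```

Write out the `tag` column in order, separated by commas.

10, 39, 10, 10, 34, 17, 34, 10, 10

patient=Alice: ward='SURG' → outer ELSE → 10
patient=Eve: ward='ER' → inner[systolic < 104] → 39
patient=Gus: ward='SURG' → outer ELSE → 10
patient=Priya: ward='ICU' → outer ELSE → 10
patient=Sven: ward='ER' → inner[systolic < 173] → 34
patient=Tara: ward='GEN' → inner[bmi >= 34] → 17
patient=Wes: ward='GEN' → inner[bmi >= 18] → 34
patient=Xiu: ward='PED' → outer ELSE → 10
patient=Yara: ward='PED' → outer ELSE → 10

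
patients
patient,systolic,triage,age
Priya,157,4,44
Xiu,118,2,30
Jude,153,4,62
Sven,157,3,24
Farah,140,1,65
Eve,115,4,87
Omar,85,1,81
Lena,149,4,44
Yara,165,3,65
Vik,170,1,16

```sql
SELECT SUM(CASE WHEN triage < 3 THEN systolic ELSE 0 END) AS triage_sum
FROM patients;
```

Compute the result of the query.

patient=Priya: ✗
patient=Xiu: ✓ → 118
patient=Jude: ✗
patient=Sven: ✗
patient=Farah: ✓ → 140
patient=Eve: ✗
patient=Omar: ✓ → 85
patient=Lena: ✗
patient=Yara: ✗
patient=Vik: ✓ → 170
triage_sum = 118 + 140 + 85 + 170 = 513

513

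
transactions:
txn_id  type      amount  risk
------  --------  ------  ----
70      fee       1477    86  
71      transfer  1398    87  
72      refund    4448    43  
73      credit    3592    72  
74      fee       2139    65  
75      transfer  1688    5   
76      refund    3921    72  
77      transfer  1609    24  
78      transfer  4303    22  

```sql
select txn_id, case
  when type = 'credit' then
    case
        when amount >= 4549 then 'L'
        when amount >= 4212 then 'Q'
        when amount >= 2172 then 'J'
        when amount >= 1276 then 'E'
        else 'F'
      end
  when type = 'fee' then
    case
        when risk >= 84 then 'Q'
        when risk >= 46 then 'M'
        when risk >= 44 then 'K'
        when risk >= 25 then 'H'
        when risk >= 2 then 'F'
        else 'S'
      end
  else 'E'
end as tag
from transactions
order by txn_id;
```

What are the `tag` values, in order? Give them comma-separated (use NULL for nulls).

txn_id=70: type='fee' → inner[risk >= 84] → Q
txn_id=71: type='transfer' → outer ELSE → E
txn_id=72: type='refund' → outer ELSE → E
txn_id=73: type='credit' → inner[amount >= 2172] → J
txn_id=74: type='fee' → inner[risk >= 46] → M
txn_id=75: type='transfer' → outer ELSE → E
txn_id=76: type='refund' → outer ELSE → E
txn_id=77: type='transfer' → outer ELSE → E
txn_id=78: type='transfer' → outer ELSE → E

Q, E, E, J, M, E, E, E, E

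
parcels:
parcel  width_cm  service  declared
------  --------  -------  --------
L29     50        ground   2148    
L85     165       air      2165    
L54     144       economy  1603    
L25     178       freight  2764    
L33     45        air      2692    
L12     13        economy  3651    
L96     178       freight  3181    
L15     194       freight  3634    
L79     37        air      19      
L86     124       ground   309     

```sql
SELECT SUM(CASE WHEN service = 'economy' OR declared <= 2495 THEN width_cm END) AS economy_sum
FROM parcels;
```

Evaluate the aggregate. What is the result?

533

parcel=L29: ✓ → 50
parcel=L85: ✓ → 165
parcel=L54: ✓ → 144
parcel=L25: ✗
parcel=L33: ✗
parcel=L12: ✓ → 13
parcel=L96: ✗
parcel=L15: ✗
parcel=L79: ✓ → 37
parcel=L86: ✓ → 124
economy_sum = 50 + 165 + 144 + 13 + 37 + 124 = 533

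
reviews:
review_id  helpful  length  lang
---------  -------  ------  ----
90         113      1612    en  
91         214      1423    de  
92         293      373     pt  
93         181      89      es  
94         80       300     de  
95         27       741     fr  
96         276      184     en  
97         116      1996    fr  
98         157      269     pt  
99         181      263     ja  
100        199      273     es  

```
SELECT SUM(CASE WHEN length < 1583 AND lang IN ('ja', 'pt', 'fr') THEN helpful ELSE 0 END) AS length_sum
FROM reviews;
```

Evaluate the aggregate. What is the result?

658

review_id=90: ✗
review_id=91: ✗
review_id=92: ✓ → 293
review_id=93: ✗
review_id=94: ✗
review_id=95: ✓ → 27
review_id=96: ✗
review_id=97: ✗
review_id=98: ✓ → 157
review_id=99: ✓ → 181
review_id=100: ✗
length_sum = 293 + 27 + 157 + 181 = 658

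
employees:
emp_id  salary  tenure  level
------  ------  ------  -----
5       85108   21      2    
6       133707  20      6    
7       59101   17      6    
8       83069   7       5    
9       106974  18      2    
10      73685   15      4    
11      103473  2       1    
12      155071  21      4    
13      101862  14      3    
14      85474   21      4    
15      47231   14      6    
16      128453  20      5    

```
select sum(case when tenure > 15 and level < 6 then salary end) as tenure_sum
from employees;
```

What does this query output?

561080

emp_id=5: ✓ → 85108
emp_id=6: ✗
emp_id=7: ✗
emp_id=8: ✗
emp_id=9: ✓ → 106974
emp_id=10: ✗
emp_id=11: ✗
emp_id=12: ✓ → 155071
emp_id=13: ✗
emp_id=14: ✓ → 85474
emp_id=15: ✗
emp_id=16: ✓ → 128453
tenure_sum = 85108 + 106974 + 155071 + 85474 + 128453 = 561080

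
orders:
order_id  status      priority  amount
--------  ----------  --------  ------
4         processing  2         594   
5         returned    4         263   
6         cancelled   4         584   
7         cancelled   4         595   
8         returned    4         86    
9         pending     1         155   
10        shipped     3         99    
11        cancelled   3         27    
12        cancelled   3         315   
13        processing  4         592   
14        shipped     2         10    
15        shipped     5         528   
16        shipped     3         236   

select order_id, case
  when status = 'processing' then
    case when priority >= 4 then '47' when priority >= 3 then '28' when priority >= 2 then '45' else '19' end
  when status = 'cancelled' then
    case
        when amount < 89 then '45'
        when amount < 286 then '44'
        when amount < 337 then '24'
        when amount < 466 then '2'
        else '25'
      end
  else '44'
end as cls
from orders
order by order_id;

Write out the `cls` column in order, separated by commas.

order_id=4: status='processing' → inner[priority >= 2] → 45
order_id=5: status='returned' → outer ELSE → 44
order_id=6: status='cancelled' → inner[ELSE] → 25
order_id=7: status='cancelled' → inner[ELSE] → 25
order_id=8: status='returned' → outer ELSE → 44
order_id=9: status='pending' → outer ELSE → 44
order_id=10: status='shipped' → outer ELSE → 44
order_id=11: status='cancelled' → inner[amount < 89] → 45
order_id=12: status='cancelled' → inner[amount < 337] → 24
order_id=13: status='processing' → inner[priority >= 4] → 47
order_id=14: status='shipped' → outer ELSE → 44
order_id=15: status='shipped' → outer ELSE → 44
order_id=16: status='shipped' → outer ELSE → 44

45, 44, 25, 25, 44, 44, 44, 45, 24, 47, 44, 44, 44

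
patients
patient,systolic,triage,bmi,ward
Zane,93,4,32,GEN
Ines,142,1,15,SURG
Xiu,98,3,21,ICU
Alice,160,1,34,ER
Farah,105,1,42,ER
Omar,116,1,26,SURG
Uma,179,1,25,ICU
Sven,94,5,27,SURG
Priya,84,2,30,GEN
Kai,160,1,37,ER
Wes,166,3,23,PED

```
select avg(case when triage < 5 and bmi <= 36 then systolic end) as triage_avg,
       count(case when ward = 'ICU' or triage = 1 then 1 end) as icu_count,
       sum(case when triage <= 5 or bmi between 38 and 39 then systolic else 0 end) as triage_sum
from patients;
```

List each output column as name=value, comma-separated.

[triage_avg: triage < 5 and bmi <= 36]
patient=Zane: ✓ → 93
patient=Ines: ✓ → 142
patient=Xiu: ✓ → 98
patient=Alice: ✓ → 160
patient=Farah: ✗
patient=Omar: ✓ → 116
patient=Uma: ✓ → 179
patient=Sven: ✗
patient=Priya: ✓ → 84
patient=Kai: ✗
patient=Wes: ✓ → 166
triage_avg = (93 + 142 + 98 + 160 + 116 + 179 + 84 + 166) / 8 = 129.75
—
[icu_count: ward = 'ICU' or triage = 1]
patient=Zane: ✗
patient=Ines: ✓ → 1
patient=Xiu: ✓ → 1
patient=Alice: ✓ → 1
patient=Farah: ✓ → 1
patient=Omar: ✓ → 1
patient=Uma: ✓ → 1
patient=Sven: ✗
patient=Priya: ✗
patient=Kai: ✓ → 1
patient=Wes: ✗
icu_count = COUNT(1, 1, 1, 1, 1, 1, 1) = 7
—
[triage_sum: triage <= 5 or bmi between 38 and 39]
patient=Zane: ✓ → 93
patient=Ines: ✓ → 142
patient=Xiu: ✓ → 98
patient=Alice: ✓ → 160
patient=Farah: ✓ → 105
patient=Omar: ✓ → 116
patient=Uma: ✓ → 179
patient=Sven: ✓ → 94
patient=Priya: ✓ → 84
patient=Kai: ✓ → 160
patient=Wes: ✓ → 166
triage_sum = 93 + 142 + 98 + 160 + 105 + 116 + 179 + 94 + 84 + 160 + 166 = 1397

triage_avg=129.75, icu_count=7, triage_sum=1397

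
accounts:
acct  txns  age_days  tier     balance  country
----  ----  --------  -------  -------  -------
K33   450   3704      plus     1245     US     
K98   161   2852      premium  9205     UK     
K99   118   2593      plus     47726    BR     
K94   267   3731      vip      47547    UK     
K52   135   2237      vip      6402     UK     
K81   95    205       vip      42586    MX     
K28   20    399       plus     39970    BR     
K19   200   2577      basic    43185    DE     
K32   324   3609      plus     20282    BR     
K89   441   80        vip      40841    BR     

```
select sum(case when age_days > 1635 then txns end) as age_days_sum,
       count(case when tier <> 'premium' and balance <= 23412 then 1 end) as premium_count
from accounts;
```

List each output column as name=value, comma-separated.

[age_days_sum: age_days > 1635]
acct=K33: ✓ → 450
acct=K98: ✓ → 161
acct=K99: ✓ → 118
acct=K94: ✓ → 267
acct=K52: ✓ → 135
acct=K81: ✗
acct=K28: ✗
acct=K19: ✓ → 200
acct=K32: ✓ → 324
acct=K89: ✗
age_days_sum = 450 + 161 + 118 + 267 + 135 + 200 + 324 = 1655
—
[premium_count: tier <> 'premium' and balance <= 23412]
acct=K33: ✓ → 1
acct=K98: ✗
acct=K99: ✗
acct=K94: ✗
acct=K52: ✓ → 1
acct=K81: ✗
acct=K28: ✗
acct=K19: ✗
acct=K32: ✓ → 1
acct=K89: ✗
premium_count = COUNT(1, 1, 1) = 3

age_days_sum=1655, premium_count=3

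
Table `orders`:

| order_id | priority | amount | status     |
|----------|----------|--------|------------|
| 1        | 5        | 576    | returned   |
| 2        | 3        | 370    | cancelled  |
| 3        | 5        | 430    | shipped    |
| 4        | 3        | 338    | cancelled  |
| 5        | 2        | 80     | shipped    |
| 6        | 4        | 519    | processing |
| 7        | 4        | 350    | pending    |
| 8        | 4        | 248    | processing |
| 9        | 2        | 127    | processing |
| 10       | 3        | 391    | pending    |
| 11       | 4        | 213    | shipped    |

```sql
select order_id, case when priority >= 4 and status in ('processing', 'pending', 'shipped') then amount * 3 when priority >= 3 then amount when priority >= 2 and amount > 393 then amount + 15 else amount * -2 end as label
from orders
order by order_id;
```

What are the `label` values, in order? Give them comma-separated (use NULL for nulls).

order_id=1: priority >= 3 → 576
order_id=2: priority >= 3 → 370
order_id=3: priority >= 4 and status in ('processing', 'pending', 'shipped') → 1290
order_id=4: priority >= 3 → 338
order_id=5: ELSE → -160
order_id=6: priority >= 4 and status in ('processing', 'pending', 'shipped') → 1557
order_id=7: priority >= 4 and status in ('processing', 'pending', 'shipped') → 1050
order_id=8: priority >= 4 and status in ('processing', 'pending', 'shipped') → 744
order_id=9: ELSE → -254
order_id=10: priority >= 3 → 391
order_id=11: priority >= 4 and status in ('processing', 'pending', 'shipped') → 639

576, 370, 1290, 338, -160, 1557, 1050, 744, -254, 391, 639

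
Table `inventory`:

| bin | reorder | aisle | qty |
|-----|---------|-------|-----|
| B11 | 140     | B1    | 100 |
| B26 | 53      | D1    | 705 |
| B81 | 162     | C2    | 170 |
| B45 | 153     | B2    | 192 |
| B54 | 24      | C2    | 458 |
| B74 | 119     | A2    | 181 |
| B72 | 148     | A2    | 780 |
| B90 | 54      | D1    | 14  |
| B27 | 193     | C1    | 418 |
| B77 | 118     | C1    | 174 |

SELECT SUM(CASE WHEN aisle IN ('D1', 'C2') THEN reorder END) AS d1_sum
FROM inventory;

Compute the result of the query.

293

bin=B11: ✗
bin=B26: ✓ → 53
bin=B81: ✓ → 162
bin=B45: ✗
bin=B54: ✓ → 24
bin=B74: ✗
bin=B72: ✗
bin=B90: ✓ → 54
bin=B27: ✗
bin=B77: ✗
d1_sum = 53 + 162 + 24 + 54 = 293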